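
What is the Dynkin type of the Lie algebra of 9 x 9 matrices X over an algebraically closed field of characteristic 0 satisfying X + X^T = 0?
This is so(9) with 9 odd, which has dimension 9(9-1)/2 = 36 and rank (9-1)/2 = 4. In the classification of classical Lie algebras, the orthogonal algebra so(2n+1) in an odd number of variables has type B_n; here n = 4, so the Dynkin diagram is a chain of 4 nodes with a double edge at one end; the terminal node there is the unique short simple root (B_4). Hence the type is B_4.

B4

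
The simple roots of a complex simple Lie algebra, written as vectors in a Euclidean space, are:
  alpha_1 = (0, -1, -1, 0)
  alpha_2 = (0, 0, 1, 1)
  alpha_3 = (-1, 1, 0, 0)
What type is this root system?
Compute the Cartan integers a_ij = 2(alpha_i, alpha_j)/(alpha_j, alpha_j); the resulting 3x3 Cartan matrix is
[[2, -1, -1], [-1, 2, 0], [-1, 0, 2]].
All simple roots have the same length, so the diagram is simply laced. The associated Dynkin diagram is a chain of 3 nodes with single edges (A_3), so the type is A_3 (the algebra sl(4)).

A3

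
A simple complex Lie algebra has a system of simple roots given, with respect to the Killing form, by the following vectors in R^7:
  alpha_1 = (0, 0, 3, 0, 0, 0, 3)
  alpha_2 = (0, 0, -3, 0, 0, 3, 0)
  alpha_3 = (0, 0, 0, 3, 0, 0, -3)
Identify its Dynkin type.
Compute the Cartan integers a_ij = 2(alpha_i, alpha_j)/(alpha_j, alpha_j); the resulting 3x3 Cartan matrix is
[[2, -1, -1], [-1, 2, 0], [-1, 0, 2]].
All simple roots have the same length, so the diagram is simply laced. The associated Dynkin diagram is a chain of 3 nodes with single edges (A_3), so the type is A_3 (the algebra sl(4)).

A3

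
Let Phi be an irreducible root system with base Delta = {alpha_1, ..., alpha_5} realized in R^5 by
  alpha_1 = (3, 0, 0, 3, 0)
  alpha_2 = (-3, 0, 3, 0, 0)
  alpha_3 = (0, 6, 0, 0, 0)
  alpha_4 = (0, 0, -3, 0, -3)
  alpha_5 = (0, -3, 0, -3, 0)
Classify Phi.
Compute the Cartan integers a_ij = 2(alpha_i, alpha_j)/(alpha_j, alpha_j); the resulting 5x5 Cartan matrix is
[[2, -1, 0, 0, -1], [-1, 2, 0, -1, 0], [0, 0, 2, 0, -2], [0, -1, 0, 2, 0], [-1, 0, -1, 0, 2]].
The roots have two lengths (squared-length ratio 2:1); the short ones are alpha_{1,2,4,5}. The associated Dynkin diagram is a chain of 5 nodes with a double edge at one end; the terminal node there is the unique long simple root (C_5), so the type is C_5 (the algebra sp(10)).

C_5 (sp(10))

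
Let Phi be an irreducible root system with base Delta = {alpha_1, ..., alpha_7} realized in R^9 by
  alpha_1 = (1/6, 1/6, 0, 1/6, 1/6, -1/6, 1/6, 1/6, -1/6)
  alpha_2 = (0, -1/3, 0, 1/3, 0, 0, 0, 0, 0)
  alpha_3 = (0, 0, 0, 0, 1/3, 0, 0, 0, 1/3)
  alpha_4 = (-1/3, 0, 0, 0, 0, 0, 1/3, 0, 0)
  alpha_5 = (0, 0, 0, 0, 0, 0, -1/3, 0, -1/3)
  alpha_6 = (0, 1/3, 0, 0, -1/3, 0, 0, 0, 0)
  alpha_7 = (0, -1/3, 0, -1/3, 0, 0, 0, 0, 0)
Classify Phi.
E_7

Compute the Cartan integers a_ij = 2(alpha_i, alpha_j)/(alpha_j, alpha_j); the resulting 7x7 Cartan matrix is
[[2, 0, 0, 0, 0, 0, -1], [0, 2, 0, 0, 0, -1, 0], [0, 0, 2, 0, -1, -1, 0], [0, 0, 0, 2, -1, 0, 0], [0, 0, -1, -1, 2, 0, 0], [0, -1, -1, 0, 0, 2, -1], [-1, 0, 0, 0, 0, -1, 2]].
All simple roots have the same length, so the diagram is simply laced. The associated Dynkin diagram is a chain of 6 nodes with one extra node attached to the third node from one end (E_7), so the type is E_7.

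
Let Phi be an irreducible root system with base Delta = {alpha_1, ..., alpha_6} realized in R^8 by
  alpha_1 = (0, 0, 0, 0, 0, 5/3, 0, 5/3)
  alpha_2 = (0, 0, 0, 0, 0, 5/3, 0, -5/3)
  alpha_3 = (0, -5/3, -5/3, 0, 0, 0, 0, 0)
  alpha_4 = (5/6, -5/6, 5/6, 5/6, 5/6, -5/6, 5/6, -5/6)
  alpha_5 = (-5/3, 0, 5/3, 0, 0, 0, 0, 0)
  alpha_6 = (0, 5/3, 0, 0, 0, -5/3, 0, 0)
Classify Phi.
Compute the Cartan integers a_ij = 2(alpha_i, alpha_j)/(alpha_j, alpha_j); the resulting 6x6 Cartan matrix is
[[2, 0, 0, -1, 0, -1], [0, 2, 0, 0, 0, -1], [0, 0, 2, 0, -1, -1], [-1, 0, 0, 2, 0, 0], [0, 0, -1, 0, 2, 0], [-1, -1, -1, 0, 0, 2]].
All simple roots have the same length, so the diagram is simply laced. The associated Dynkin diagram is a chain of 5 nodes with one extra node attached to the third node from one end (E_6), so the type is E_6.

E_6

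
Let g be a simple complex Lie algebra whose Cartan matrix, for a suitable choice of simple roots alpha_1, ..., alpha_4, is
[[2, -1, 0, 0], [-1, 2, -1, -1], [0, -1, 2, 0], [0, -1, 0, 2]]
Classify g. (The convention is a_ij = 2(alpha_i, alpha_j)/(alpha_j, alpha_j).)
D4

The matrix has rank 4 with 2's on the diagonal. Reading the off-diagonal entries as Dynkin edges (a single edge where a_ij = a_ji = -1; a double or triple edge where a_ij * a_ji = 2 or 3), the diagram is a chain of 2 nodes with a fork of two nodes at one end (D_4). One simple-root ordering that puts it in standard form is (alpha_4, alpha_2, alpha_1, alpha_3). So the algebra is type D_4, i.e. so(8).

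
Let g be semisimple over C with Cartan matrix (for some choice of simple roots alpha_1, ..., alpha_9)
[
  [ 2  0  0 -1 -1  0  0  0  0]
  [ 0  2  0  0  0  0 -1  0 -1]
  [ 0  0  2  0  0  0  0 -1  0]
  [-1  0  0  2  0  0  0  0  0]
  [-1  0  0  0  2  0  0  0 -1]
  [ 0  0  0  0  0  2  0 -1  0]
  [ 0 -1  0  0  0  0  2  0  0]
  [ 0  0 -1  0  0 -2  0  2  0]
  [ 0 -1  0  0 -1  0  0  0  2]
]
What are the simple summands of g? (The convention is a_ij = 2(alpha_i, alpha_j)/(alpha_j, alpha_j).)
The diagram associated to this matrix has two connected components: the simple roots {alpha_1, alpha_2, alpha_4, alpha_5, alpha_7, alpha_9} form a chain of 6 nodes with single edges (A_6), and {alpha_3, alpha_6, alpha_8} form a chain of 3 nodes with a double edge at one end; the terminal node there is the unique short simple root (B_3). A semisimple Lie algebra decomposes uniquely as the direct sum of simple ideals, one per connected component of its Dynkin diagram, so g ≅ A_6 ⊕ B_3 (dimension 48 + 21 = 69).

A6 ⊕ B3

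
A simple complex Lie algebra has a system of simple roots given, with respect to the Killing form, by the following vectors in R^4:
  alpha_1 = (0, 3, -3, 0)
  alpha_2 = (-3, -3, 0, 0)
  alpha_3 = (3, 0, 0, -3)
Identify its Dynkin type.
Compute the Cartan integers a_ij = 2(alpha_i, alpha_j)/(alpha_j, alpha_j); the resulting 3x3 Cartan matrix is
[[2, -1, 0], [-1, 2, -1], [0, -1, 2]].
All simple roots have the same length, so the diagram is simply laced. The associated Dynkin diagram is a chain of 3 nodes with single edges (A_3), so the type is A_3 (the algebra sl(4)).

type A_3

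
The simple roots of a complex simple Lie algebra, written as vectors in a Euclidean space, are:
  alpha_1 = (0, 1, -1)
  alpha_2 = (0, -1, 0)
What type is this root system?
Compute the Cartan integers a_ij = 2(alpha_i, alpha_j)/(alpha_j, alpha_j); the resulting 2x2 Cartan matrix is
[[2, -2], [-1, 2]].
The roots have two lengths (squared-length ratio 2:1); the short ones are alpha_{2}. The associated Dynkin diagram is a chain of 2 nodes with a double edge at one end; the terminal node there is the unique short simple root (B_2), so the type is B_2 (the algebra so(5)).

B_2 (so(5))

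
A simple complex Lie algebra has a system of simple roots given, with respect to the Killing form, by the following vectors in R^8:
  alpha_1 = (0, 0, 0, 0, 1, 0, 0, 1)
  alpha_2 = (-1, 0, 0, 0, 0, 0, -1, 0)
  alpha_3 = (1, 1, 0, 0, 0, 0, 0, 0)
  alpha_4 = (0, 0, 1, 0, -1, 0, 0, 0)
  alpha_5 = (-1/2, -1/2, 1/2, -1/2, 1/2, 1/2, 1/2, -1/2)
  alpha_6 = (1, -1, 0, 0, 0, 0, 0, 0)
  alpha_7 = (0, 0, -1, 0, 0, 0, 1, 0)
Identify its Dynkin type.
Compute the Cartan integers a_ij = 2(alpha_i, alpha_j)/(alpha_j, alpha_j); the resulting 7x7 Cartan matrix is
[[2, 0, 0, -1, 0, 0, 0], [0, 2, -1, 0, 0, -1, -1], [0, -1, 2, 0, -1, 0, 0], [-1, 0, 0, 2, 0, 0, -1], [0, 0, -1, 0, 2, 0, 0], [0, -1, 0, 0, 0, 2, 0], [0, -1, 0, -1, 0, 0, 2]].
All simple roots have the same length, so the diagram is simply laced. The associated Dynkin diagram is a chain of 6 nodes with one extra node attached to the third node from one end (E_7), so the type is E_7.

E_7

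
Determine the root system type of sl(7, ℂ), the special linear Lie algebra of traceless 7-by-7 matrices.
type A_6

This is sl(7), which has dimension 7^2 - 1 = 48 and rank 7 - 1 = 6 (a Cartan subalgebra is the diagonal traceless matrices). In the classification of classical Lie algebras, the special linear algebra sl(n+1) has type A_n; here n = 6, so the Dynkin diagram is a chain of 6 nodes with single edges (A_6). Hence the type is A_6.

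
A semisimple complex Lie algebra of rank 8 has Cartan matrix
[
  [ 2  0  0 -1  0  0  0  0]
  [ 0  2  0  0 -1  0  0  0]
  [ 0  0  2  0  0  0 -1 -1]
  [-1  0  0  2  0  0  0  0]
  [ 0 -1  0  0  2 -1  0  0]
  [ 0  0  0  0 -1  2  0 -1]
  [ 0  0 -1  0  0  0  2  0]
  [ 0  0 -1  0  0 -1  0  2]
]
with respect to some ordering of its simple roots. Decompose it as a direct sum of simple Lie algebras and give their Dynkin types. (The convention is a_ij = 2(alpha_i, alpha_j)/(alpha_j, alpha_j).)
A_2 ⊕ A_6

The diagram associated to this matrix has two connected components: the simple roots {alpha_1, alpha_4} form a chain of 2 nodes with single edges (A_2), and {alpha_2, alpha_3, alpha_5, alpha_6, alpha_7, alpha_8} form a chain of 6 nodes with single edges (A_6). A semisimple Lie algebra decomposes uniquely as the direct sum of simple ideals, one per connected component of its Dynkin diagram, so g ≅ A_2 ⊕ A_6 (dimension 8 + 48 = 56).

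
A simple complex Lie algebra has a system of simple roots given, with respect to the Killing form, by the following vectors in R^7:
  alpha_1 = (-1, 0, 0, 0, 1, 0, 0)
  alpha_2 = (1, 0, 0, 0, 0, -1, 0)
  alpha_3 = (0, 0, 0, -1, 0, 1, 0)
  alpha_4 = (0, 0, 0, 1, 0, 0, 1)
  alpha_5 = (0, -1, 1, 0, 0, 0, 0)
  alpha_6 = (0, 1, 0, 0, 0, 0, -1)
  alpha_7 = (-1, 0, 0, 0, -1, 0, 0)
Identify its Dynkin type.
D_7

Compute the Cartan integers a_ij = 2(alpha_i, alpha_j)/(alpha_j, alpha_j); the resulting 7x7 Cartan matrix is
[[2, -1, 0, 0, 0, 0, 0], [-1, 2, -1, 0, 0, 0, -1], [0, -1, 2, -1, 0, 0, 0], [0, 0, -1, 2, 0, -1, 0], [0, 0, 0, 0, 2, -1, 0], [0, 0, 0, -1, -1, 2, 0], [0, -1, 0, 0, 0, 0, 2]].
All simple roots have the same length, so the diagram is simply laced. The associated Dynkin diagram is a chain of 5 nodes with a fork of two nodes at one end (D_7), so the type is D_7 (the algebra so(14)).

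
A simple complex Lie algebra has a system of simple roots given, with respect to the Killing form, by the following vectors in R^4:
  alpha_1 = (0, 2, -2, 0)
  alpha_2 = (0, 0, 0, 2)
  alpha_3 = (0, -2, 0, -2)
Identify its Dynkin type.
Compute the Cartan integers a_ij = 2(alpha_i, alpha_j)/(alpha_j, alpha_j); the resulting 3x3 Cartan matrix is
[[2, 0, -1], [0, 2, -1], [-1, -2, 2]].
The roots have two lengths (squared-length ratio 2:1); the short ones are alpha_{2}. The associated Dynkin diagram is a chain of 3 nodes with a double edge at one end; the terminal node there is the unique short simple root (B_3), so the type is B_3 (the algebra so(7)).

B_3 (so(7))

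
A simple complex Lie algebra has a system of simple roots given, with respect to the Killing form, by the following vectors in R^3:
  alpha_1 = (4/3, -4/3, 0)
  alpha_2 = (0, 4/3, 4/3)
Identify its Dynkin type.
Compute the Cartan integers a_ij = 2(alpha_i, alpha_j)/(alpha_j, alpha_j); the resulting 2x2 Cartan matrix is
[[2, -1], [-1, 2]].
All simple roots have the same length, so the diagram is simply laced. The associated Dynkin diagram is a chain of 2 nodes with single edges (A_2), so the type is A_2 (the algebra sl(3)).

A_2 (sl(3))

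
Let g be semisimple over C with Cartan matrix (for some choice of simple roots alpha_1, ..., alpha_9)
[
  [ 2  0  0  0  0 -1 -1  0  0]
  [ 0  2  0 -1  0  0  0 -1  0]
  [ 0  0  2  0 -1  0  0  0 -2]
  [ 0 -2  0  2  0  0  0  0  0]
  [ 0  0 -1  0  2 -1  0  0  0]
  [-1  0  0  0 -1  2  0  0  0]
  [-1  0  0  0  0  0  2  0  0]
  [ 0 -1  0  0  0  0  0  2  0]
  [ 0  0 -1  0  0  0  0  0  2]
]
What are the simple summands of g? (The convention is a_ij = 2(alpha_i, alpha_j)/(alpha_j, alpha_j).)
The diagram associated to this matrix has two connected components: the simple roots {alpha_1, alpha_3, alpha_5, alpha_6, alpha_7, alpha_9} form a chain of 6 nodes with a double edge at one end; the terminal node there is the unique short simple root (B_6), and {alpha_2, alpha_4, alpha_8} form a chain of 3 nodes with a double edge at one end; the terminal node there is the unique long simple root (C_3). A semisimple Lie algebra decomposes uniquely as the direct sum of simple ideals, one per connected component of its Dynkin diagram, so g ≅ B_6 ⊕ C_3 (dimension 78 + 21 = 99).

type B_6 + type C_3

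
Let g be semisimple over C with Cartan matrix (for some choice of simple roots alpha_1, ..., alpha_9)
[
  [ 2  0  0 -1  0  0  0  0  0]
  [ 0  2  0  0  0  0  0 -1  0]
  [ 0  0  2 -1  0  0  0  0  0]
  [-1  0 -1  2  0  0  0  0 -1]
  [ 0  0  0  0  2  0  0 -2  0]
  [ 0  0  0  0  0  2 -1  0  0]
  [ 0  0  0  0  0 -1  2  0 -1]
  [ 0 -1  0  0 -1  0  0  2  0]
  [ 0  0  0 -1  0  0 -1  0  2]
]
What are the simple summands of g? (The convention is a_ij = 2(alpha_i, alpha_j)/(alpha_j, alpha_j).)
C3 ⊕ D6

The diagram associated to this matrix has two connected components: the simple roots {alpha_2, alpha_5, alpha_8} form a chain of 3 nodes with a double edge at one end; the terminal node there is the unique long simple root (C_3), and {alpha_1, alpha_3, alpha_4, alpha_6, alpha_7, alpha_9} form a chain of 4 nodes with a fork of two nodes at one end (D_6). A semisimple Lie algebra decomposes uniquely as the direct sum of simple ideals, one per connected component of its Dynkin diagram, so g ≅ C_3 ⊕ D_6 (dimension 21 + 66 = 87).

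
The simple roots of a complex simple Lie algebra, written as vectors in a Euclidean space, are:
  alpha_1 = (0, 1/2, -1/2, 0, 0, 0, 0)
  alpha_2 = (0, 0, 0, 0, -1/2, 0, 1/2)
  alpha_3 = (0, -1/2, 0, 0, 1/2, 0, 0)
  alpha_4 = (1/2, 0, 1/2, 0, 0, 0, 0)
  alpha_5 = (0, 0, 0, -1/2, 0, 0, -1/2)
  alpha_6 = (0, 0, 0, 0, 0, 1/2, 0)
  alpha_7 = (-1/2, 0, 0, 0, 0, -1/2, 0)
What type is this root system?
Compute the Cartan integers a_ij = 2(alpha_i, alpha_j)/(alpha_j, alpha_j); the resulting 7x7 Cartan matrix is
[[2, 0, -1, -1, 0, 0, 0], [0, 2, -1, 0, -1, 0, 0], [-1, -1, 2, 0, 0, 0, 0], [-1, 0, 0, 2, 0, 0, -1], [0, -1, 0, 0, 2, 0, 0], [0, 0, 0, 0, 0, 2, -1], [0, 0, 0, -1, 0, -2, 2]].
The roots have two lengths (squared-length ratio 2:1); the short ones are alpha_{6}. The associated Dynkin diagram is a chain of 7 nodes with a double edge at one end; the terminal node there is the unique short simple root (B_7), so the type is B_7 (the algebra so(15)).

B7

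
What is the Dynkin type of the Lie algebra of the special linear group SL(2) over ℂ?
This is sl(2), which has dimension 2^2 - 1 = 3 and rank 2 - 1 = 1 (a Cartan subalgebra is the diagonal traceless matrices). In the classification of classical Lie algebras, the special linear algebra sl(n+1) has type A_n; here n = 1, so the Dynkin diagram is a chain of 1 nodes with single edges (A_1). Hence the type is A_1.

A_1 (sl(2))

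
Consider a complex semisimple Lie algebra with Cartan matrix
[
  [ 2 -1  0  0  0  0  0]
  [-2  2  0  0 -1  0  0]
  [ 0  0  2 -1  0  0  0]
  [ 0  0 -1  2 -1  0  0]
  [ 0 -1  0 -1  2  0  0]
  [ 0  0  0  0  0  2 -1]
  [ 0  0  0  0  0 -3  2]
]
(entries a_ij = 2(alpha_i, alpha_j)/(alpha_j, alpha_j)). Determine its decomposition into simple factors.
The diagram associated to this matrix has two connected components: the simple roots {alpha_1, alpha_2, alpha_3, alpha_4, alpha_5} form a chain of 5 nodes with a double edge at one end; the terminal node there is the unique short simple root (B_5), and {alpha_6, alpha_7} form two nodes joined by a triple edge (G_2). A semisimple Lie algebra decomposes uniquely as the direct sum of simple ideals, one per connected component of its Dynkin diagram, so g ≅ B_5 ⊕ G_2 (dimension 55 + 14 = 69).

B_5 ⊕ G_2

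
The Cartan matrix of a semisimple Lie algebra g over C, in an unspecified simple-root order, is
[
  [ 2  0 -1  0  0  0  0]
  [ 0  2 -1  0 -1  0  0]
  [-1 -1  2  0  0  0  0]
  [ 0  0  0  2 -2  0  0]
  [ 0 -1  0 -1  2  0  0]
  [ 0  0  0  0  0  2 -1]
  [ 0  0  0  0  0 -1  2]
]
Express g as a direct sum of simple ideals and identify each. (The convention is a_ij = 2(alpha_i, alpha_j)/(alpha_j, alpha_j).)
The diagram associated to this matrix has two connected components: the simple roots {alpha_6, alpha_7} form a chain of 2 nodes with single edges (A_2), and {alpha_1, alpha_2, alpha_3, alpha_4, alpha_5} form a chain of 5 nodes with a double edge at one end; the terminal node there is the unique long simple root (C_5). A semisimple Lie algebra decomposes uniquely as the direct sum of simple ideals, one per connected component of its Dynkin diagram, so g ≅ A_2 ⊕ C_5 (dimension 8 + 55 = 63).

A2 ⊕ C5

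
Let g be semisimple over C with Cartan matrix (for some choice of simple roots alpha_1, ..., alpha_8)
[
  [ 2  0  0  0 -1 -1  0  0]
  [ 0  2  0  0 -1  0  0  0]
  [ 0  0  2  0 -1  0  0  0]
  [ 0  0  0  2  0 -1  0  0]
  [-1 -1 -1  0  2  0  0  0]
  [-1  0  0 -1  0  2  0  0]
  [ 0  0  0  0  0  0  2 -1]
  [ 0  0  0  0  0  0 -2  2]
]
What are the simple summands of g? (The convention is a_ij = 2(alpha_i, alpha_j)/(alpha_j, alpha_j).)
B2 ⊕ D6

The diagram associated to this matrix has two connected components: the simple roots {alpha_7, alpha_8} form a chain of 2 nodes with a double edge at one end; the terminal node there is the unique short simple root (B_2), and {alpha_1, alpha_2, alpha_3, alpha_4, alpha_5, alpha_6} form a chain of 4 nodes with a fork of two nodes at one end (D_6). A semisimple Lie algebra decomposes uniquely as the direct sum of simple ideals, one per connected component of its Dynkin diagram, so g ≅ B_2 ⊕ D_6 (dimension 10 + 66 = 76).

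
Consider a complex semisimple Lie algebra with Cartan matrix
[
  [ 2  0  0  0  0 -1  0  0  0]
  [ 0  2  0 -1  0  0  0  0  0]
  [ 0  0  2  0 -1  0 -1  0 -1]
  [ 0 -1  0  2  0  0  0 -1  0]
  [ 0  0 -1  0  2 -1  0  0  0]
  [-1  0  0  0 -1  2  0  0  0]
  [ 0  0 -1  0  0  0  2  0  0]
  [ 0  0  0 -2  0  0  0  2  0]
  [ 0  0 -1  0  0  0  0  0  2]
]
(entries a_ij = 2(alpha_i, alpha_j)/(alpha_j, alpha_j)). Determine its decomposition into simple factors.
The diagram associated to this matrix has two connected components: the simple roots {alpha_2, alpha_4, alpha_8} form a chain of 3 nodes with a double edge at one end; the terminal node there is the unique long simple root (C_3), and {alpha_1, alpha_3, alpha_5, alpha_6, alpha_7, alpha_9} form a chain of 4 nodes with a fork of two nodes at one end (D_6). A semisimple Lie algebra decomposes uniquely as the direct sum of simple ideals, one per connected component of its Dynkin diagram, so g ≅ C_3 ⊕ D_6 (dimension 21 + 66 = 87).

C3 + D6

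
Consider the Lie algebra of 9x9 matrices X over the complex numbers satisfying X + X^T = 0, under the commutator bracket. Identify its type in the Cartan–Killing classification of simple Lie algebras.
This is so(9) with 9 odd, which has dimension 9(9-1)/2 = 36 and rank (9-1)/2 = 4. In the classification of classical Lie algebras, the orthogonal algebra so(2n+1) in an odd number of variables has type B_n; here n = 4, so the Dynkin diagram is a chain of 4 nodes with a double edge at one end; the terminal node there is the unique short simple root (B_4). Hence the type is B_4.

B_4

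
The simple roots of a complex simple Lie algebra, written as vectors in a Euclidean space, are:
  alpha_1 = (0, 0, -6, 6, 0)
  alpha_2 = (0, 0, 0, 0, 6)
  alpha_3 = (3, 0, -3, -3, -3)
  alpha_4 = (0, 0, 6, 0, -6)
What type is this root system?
Compute the Cartan integers a_ij = 2(alpha_i, alpha_j)/(alpha_j, alpha_j); the resulting 4x4 Cartan matrix is
[[2, 0, 0, -1], [0, 2, -1, -1], [0, -1, 2, 0], [-1, -2, 0, 2]].
The roots have two lengths (squared-length ratio 2:1); the short ones are alpha_{2,3}. The associated Dynkin diagram is a chain of 4 nodes with a double edge between the middle two (F_4), so the type is F_4.

F_4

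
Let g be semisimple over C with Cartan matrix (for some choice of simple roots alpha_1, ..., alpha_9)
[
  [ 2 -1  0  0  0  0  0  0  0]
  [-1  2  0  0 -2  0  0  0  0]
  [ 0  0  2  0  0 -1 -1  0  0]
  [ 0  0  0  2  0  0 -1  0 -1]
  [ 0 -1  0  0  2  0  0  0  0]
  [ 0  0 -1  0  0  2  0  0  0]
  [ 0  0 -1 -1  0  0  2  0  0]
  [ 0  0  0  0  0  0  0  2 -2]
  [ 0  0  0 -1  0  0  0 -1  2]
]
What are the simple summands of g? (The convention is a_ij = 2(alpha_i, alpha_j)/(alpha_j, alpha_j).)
The diagram associated to this matrix has two connected components: the simple roots {alpha_1, alpha_2, alpha_5} form a chain of 3 nodes with a double edge at one end; the terminal node there is the unique short simple root (B_3), and {alpha_3, alpha_4, alpha_6, alpha_7, alpha_8, alpha_9} form a chain of 6 nodes with a double edge at one end; the terminal node there is the unique long simple root (C_6). A semisimple Lie algebra decomposes uniquely as the direct sum of simple ideals, one per connected component of its Dynkin diagram, so g ≅ B_3 ⊕ C_6 (dimension 21 + 78 = 99).

B_3 ⊕ C_6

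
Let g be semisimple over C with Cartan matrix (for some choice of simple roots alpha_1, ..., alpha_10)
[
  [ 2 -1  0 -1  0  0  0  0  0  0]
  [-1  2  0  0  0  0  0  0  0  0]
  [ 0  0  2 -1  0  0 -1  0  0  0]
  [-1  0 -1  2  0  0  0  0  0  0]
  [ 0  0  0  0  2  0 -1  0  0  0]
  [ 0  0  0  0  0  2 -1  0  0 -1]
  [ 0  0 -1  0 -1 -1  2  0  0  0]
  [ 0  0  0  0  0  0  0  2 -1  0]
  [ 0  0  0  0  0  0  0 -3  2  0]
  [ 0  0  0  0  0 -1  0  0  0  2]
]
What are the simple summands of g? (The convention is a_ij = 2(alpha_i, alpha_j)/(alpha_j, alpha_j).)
type E_8 + type G_2

The diagram associated to this matrix has two connected components: the simple roots {alpha_1, alpha_2, alpha_3, alpha_4, alpha_5, alpha_6, alpha_7, alpha_10} form a chain of 7 nodes with one extra node attached to the third node from one end (E_8), and {alpha_8, alpha_9} form two nodes joined by a triple edge (G_2). A semisimple Lie algebra decomposes uniquely as the direct sum of simple ideals, one per connected component of its Dynkin diagram, so g ≅ E_8 ⊕ G_2 (dimension 248 + 14 = 262).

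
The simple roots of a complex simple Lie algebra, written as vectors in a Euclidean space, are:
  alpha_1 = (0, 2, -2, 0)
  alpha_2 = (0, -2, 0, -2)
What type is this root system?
Compute the Cartan integers a_ij = 2(alpha_i, alpha_j)/(alpha_j, alpha_j); the resulting 2x2 Cartan matrix is
[[2, -1], [-1, 2]].
All simple roots have the same length, so the diagram is simply laced. The associated Dynkin diagram is a chain of 2 nodes with single edges (A_2), so the type is A_2 (the algebra sl(3)).

A_2 (sl(3))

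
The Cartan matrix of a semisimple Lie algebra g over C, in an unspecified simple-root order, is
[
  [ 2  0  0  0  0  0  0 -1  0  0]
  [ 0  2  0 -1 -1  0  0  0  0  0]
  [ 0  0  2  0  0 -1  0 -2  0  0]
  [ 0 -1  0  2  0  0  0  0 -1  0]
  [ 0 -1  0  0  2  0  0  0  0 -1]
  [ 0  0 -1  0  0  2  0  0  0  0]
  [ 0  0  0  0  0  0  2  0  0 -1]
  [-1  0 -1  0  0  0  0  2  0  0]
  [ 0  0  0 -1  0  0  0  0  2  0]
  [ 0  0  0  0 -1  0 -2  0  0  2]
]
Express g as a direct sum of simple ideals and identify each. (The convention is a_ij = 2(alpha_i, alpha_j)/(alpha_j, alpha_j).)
B_6 (so(13)) ⊕ F_4

The diagram associated to this matrix has two connected components: the simple roots {alpha_2, alpha_4, alpha_5, alpha_7, alpha_9, alpha_10} form a chain of 6 nodes with a double edge at one end; the terminal node there is the unique short simple root (B_6), and {alpha_1, alpha_3, alpha_6, alpha_8} form a chain of 4 nodes with a double edge between the middle two (F_4). A semisimple Lie algebra decomposes uniquely as the direct sum of simple ideals, one per connected component of its Dynkin diagram, so g ≅ B_6 ⊕ F_4 (dimension 78 + 52 = 130).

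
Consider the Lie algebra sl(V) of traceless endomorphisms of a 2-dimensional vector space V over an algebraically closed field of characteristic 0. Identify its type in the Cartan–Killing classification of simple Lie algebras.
This is sl(2), which has dimension 2^2 - 1 = 3 and rank 2 - 1 = 1 (a Cartan subalgebra is the diagonal traceless matrices). In the classification of classical Lie algebras, the special linear algebra sl(n+1) has type A_n; here n = 1, so the Dynkin diagram is a chain of 1 nodes with single edges (A_1). Hence the type is A_1.

A1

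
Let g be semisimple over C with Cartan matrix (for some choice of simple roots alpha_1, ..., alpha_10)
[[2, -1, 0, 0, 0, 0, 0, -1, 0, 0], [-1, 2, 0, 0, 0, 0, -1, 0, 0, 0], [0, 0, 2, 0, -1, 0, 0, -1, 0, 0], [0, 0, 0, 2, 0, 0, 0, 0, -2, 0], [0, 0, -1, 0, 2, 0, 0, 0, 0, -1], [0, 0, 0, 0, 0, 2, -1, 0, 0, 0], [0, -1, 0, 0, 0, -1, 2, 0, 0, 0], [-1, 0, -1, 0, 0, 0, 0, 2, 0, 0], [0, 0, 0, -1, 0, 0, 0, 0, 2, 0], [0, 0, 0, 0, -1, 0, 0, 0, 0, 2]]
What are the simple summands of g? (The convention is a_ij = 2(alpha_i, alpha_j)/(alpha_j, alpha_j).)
A8 ⊕ B2

The diagram associated to this matrix has two connected components: the simple roots {alpha_1, alpha_2, alpha_3, alpha_5, alpha_6, alpha_7, alpha_8, alpha_10} form a chain of 8 nodes with single edges (A_8), and {alpha_4, alpha_9} form a chain of 2 nodes with a double edge at one end; the terminal node there is the unique short simple root (B_2). A semisimple Lie algebra decomposes uniquely as the direct sum of simple ideals, one per connected component of its Dynkin diagram, so g ≅ A_8 ⊕ B_2 (dimension 80 + 10 = 90).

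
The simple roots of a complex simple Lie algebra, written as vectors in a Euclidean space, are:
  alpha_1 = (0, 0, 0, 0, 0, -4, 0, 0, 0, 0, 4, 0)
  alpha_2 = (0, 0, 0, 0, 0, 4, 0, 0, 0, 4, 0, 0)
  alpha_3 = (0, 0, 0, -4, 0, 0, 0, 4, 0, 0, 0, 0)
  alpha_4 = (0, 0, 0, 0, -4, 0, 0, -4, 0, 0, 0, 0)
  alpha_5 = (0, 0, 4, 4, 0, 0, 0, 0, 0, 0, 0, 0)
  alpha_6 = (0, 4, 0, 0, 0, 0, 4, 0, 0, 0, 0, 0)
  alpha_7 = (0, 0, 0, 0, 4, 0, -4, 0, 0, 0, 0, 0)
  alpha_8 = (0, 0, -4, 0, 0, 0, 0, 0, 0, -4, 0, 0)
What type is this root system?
Compute the Cartan integers a_ij = 2(alpha_i, alpha_j)/(alpha_j, alpha_j); the resulting 8x8 Cartan matrix is
[[2, -1, 0, 0, 0, 0, 0, 0], [-1, 2, 0, 0, 0, 0, 0, -1], [0, 0, 2, -1, -1, 0, 0, 0], [0, 0, -1, 2, 0, 0, -1, 0], [0, 0, -1, 0, 2, 0, 0, -1], [0, 0, 0, 0, 0, 2, -1, 0], [0, 0, 0, -1, 0, -1, 2, 0], [0, -1, 0, 0, -1, 0, 0, 2]].
All simple roots have the same length, so the diagram is simply laced. The associated Dynkin diagram is a chain of 8 nodes with single edges (A_8), so the type is A_8 (the algebra sl(9)).

type A_8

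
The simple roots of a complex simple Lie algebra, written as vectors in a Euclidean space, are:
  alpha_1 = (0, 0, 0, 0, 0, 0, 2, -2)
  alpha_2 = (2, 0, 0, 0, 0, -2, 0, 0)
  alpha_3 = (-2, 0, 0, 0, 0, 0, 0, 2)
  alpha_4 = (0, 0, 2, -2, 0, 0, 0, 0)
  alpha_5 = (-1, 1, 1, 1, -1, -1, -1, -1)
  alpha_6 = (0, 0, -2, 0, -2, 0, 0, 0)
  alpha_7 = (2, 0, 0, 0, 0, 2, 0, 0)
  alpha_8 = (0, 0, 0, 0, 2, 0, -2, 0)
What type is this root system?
Compute the Cartan integers a_ij = 2(alpha_i, alpha_j)/(alpha_j, alpha_j); the resulting 8x8 Cartan matrix is
[[2, 0, -1, 0, 0, 0, 0, -1], [0, 2, -1, 0, 0, 0, 0, 0], [-1, -1, 2, 0, 0, 0, -1, 0], [0, 0, 0, 2, 0, -1, 0, 0], [0, 0, 0, 0, 2, 0, -1, 0], [0, 0, 0, -1, 0, 2, 0, -1], [0, 0, -1, 0, -1, 0, 2, 0], [-1, 0, 0, 0, 0, -1, 0, 2]].
All simple roots have the same length, so the diagram is simply laced. The associated Dynkin diagram is a chain of 7 nodes with one extra node attached to the third node from one end (E_8), so the type is E_8.

type E_8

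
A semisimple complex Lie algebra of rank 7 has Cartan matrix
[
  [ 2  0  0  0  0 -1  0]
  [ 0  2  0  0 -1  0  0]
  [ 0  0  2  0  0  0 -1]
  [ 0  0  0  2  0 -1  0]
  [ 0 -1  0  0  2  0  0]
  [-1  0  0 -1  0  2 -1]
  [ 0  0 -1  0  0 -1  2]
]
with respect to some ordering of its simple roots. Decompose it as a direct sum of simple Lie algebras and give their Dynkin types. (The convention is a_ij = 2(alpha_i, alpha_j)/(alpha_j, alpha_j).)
A_2 ⊕ D_5

The diagram associated to this matrix has two connected components: the simple roots {alpha_2, alpha_5} form a chain of 2 nodes with single edges (A_2), and {alpha_1, alpha_3, alpha_4, alpha_6, alpha_7} form a chain of 3 nodes with a fork of two nodes at one end (D_5). A semisimple Lie algebra decomposes uniquely as the direct sum of simple ideals, one per connected component of its Dynkin diagram, so g ≅ A_2 ⊕ D_5 (dimension 8 + 45 = 53).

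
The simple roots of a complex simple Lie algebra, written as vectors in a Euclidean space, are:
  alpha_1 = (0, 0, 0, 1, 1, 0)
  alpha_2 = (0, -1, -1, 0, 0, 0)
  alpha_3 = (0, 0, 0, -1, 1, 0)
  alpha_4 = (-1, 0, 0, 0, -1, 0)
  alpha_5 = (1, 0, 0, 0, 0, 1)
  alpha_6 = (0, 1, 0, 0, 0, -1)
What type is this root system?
D_6 (so(12))

Compute the Cartan integers a_ij = 2(alpha_i, alpha_j)/(alpha_j, alpha_j); the resulting 6x6 Cartan matrix is
[[2, 0, 0, -1, 0, 0], [0, 2, 0, 0, 0, -1], [0, 0, 2, -1, 0, 0], [-1, 0, -1, 2, -1, 0], [0, 0, 0, -1, 2, -1], [0, -1, 0, 0, -1, 2]].
All simple roots have the same length, so the diagram is simply laced. The associated Dynkin diagram is a chain of 4 nodes with a fork of two nodes at one end (D_6), so the type is D_6 (the algebra so(12)).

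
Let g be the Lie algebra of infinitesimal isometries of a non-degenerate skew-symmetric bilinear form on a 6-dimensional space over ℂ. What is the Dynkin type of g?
This is sp(6), which has dimension 6(6+1)/2 = 21 and rank 6/2 = 3. In the classification of classical Lie algebras, the symplectic algebra sp(2n) has type C_n; here n = 3, so the Dynkin diagram is a chain of 3 nodes with a double edge at one end; the terminal node there is the unique long simple root (C_3). Hence the type is C_3.

C_3 (sp(6))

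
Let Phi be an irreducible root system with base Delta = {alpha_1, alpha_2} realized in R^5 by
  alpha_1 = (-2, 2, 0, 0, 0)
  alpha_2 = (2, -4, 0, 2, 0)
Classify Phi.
G2

Compute the Cartan integers a_ij = 2(alpha_i, alpha_j)/(alpha_j, alpha_j); the resulting 2x2 Cartan matrix is
[[2, -1], [-3, 2]].
The roots have two lengths (squared-length ratio 3:1); the short ones are alpha_{1}. The associated Dynkin diagram is two nodes joined by a triple edge (G_2), so the type is G_2.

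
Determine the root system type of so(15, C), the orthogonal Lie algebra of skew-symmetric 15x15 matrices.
B7

This is so(15) with 15 odd, which has dimension 15(15-1)/2 = 105 and rank (15-1)/2 = 7. In the classification of classical Lie algebras, the orthogonal algebra so(2n+1) in an odd number of variables has type B_n; here n = 7, so the Dynkin diagram is a chain of 7 nodes with a double edge at one end; the terminal node there is the unique short simple root (B_7). Hence the type is B_7.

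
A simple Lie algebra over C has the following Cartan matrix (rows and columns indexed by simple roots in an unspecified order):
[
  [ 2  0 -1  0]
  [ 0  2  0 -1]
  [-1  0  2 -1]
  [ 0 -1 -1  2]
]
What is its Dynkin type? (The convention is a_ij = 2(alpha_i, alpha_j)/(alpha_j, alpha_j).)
A4

The matrix has rank 4 with 2's on the diagonal. Reading the off-diagonal entries as Dynkin edges (a single edge where a_ij = a_ji = -1; a double or triple edge where a_ij * a_ji = 2 or 3), the diagram is a chain of 4 nodes with single edges (A_4). One simple-root ordering that puts it in standard form is (alpha_2, alpha_4, alpha_3, alpha_1). So the algebra is type A_4, i.e. sl(5).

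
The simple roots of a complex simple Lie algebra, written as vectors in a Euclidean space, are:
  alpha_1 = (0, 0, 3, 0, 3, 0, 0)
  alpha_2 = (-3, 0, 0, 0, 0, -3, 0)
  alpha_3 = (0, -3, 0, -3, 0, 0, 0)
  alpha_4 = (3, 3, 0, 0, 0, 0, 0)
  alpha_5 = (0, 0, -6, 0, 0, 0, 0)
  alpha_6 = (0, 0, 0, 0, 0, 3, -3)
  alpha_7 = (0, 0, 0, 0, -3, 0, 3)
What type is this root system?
Compute the Cartan integers a_ij = 2(alpha_i, alpha_j)/(alpha_j, alpha_j); the resulting 7x7 Cartan matrix is
[[2, 0, 0, 0, -1, 0, -1], [0, 2, 0, -1, 0, -1, 0], [0, 0, 2, -1, 0, 0, 0], [0, -1, -1, 2, 0, 0, 0], [-2, 0, 0, 0, 2, 0, 0], [0, -1, 0, 0, 0, 2, -1], [-1, 0, 0, 0, 0, -1, 2]].
The roots have two lengths (squared-length ratio 2:1); the short ones are alpha_{1,2,3,4,6,7}. The associated Dynkin diagram is a chain of 7 nodes with a double edge at one end; the terminal node there is the unique long simple root (C_7), so the type is C_7 (the algebra sp(14)).

C_7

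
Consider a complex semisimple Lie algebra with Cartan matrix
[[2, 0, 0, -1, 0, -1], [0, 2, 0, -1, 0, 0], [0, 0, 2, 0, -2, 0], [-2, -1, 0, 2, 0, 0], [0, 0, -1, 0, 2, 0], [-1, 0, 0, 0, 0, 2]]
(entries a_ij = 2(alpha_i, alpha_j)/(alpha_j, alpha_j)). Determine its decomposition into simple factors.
type B_2 ⊕ type F_4

The diagram associated to this matrix has two connected components: the simple roots {alpha_3, alpha_5} form a chain of 2 nodes with a double edge at one end; the terminal node there is the unique short simple root (B_2), and {alpha_1, alpha_2, alpha_4, alpha_6} form a chain of 4 nodes with a double edge between the middle two (F_4). A semisimple Lie algebra decomposes uniquely as the direct sum of simple ideals, one per connected component of its Dynkin diagram, so g ≅ B_2 ⊕ F_4 (dimension 10 + 52 = 62).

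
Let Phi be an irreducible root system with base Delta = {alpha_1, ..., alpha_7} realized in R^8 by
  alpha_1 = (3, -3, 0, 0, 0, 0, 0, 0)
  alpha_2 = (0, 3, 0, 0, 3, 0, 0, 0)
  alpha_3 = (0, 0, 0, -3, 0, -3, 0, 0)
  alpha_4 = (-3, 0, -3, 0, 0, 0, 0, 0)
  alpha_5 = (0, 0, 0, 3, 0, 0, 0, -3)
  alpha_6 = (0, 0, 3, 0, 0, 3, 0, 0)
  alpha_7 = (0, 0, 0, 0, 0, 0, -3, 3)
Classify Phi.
type A_7

Compute the Cartan integers a_ij = 2(alpha_i, alpha_j)/(alpha_j, alpha_j); the resulting 7x7 Cartan matrix is
[[2, -1, 0, -1, 0, 0, 0], [-1, 2, 0, 0, 0, 0, 0], [0, 0, 2, 0, -1, -1, 0], [-1, 0, 0, 2, 0, -1, 0], [0, 0, -1, 0, 2, 0, -1], [0, 0, -1, -1, 0, 2, 0], [0, 0, 0, 0, -1, 0, 2]].
All simple roots have the same length, so the diagram is simply laced. The associated Dynkin diagram is a chain of 7 nodes with single edges (A_7), so the type is A_7 (the algebra sl(8)).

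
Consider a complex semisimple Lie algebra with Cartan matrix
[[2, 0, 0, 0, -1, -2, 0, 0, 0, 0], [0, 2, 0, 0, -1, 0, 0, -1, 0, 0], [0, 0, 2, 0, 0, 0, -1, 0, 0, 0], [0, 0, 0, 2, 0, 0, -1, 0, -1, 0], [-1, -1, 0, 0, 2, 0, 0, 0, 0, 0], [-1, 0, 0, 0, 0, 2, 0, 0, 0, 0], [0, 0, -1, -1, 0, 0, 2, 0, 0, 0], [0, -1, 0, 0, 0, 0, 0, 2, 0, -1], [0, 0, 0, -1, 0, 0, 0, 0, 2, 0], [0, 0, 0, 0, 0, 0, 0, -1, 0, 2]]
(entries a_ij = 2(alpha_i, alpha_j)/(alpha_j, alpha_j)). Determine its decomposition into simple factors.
The diagram associated to this matrix has two connected components: the simple roots {alpha_3, alpha_4, alpha_7, alpha_9} form a chain of 4 nodes with single edges (A_4), and {alpha_1, alpha_2, alpha_5, alpha_6, alpha_8, alpha_10} form a chain of 6 nodes with a double edge at one end; the terminal node there is the unique short simple root (B_6). A semisimple Lie algebra decomposes uniquely as the direct sum of simple ideals, one per connected component of its Dynkin diagram, so g ≅ A_4 ⊕ B_6 (dimension 24 + 78 = 102).

type A_4 + type B_6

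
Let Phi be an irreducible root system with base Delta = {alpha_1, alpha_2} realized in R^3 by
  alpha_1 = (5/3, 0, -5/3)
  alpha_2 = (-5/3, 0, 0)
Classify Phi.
Compute the Cartan integers a_ij = 2(alpha_i, alpha_j)/(alpha_j, alpha_j); the resulting 2x2 Cartan matrix is
[[2, -2], [-1, 2]].
The roots have two lengths (squared-length ratio 2:1); the short ones are alpha_{2}. The associated Dynkin diagram is a chain of 2 nodes with a double edge at one end; the terminal node there is the unique short simple root (B_2), so the type is B_2 (the algebra so(5)).

type B_2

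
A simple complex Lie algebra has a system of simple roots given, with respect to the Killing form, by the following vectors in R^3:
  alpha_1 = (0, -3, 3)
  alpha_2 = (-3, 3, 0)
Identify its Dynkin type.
A_2

Compute the Cartan integers a_ij = 2(alpha_i, alpha_j)/(alpha_j, alpha_j); the resulting 2x2 Cartan matrix is
[[2, -1], [-1, 2]].
All simple roots have the same length, so the diagram is simply laced. The associated Dynkin diagram is a chain of 2 nodes with single edges (A_2), so the type is A_2 (the algebra sl(3)).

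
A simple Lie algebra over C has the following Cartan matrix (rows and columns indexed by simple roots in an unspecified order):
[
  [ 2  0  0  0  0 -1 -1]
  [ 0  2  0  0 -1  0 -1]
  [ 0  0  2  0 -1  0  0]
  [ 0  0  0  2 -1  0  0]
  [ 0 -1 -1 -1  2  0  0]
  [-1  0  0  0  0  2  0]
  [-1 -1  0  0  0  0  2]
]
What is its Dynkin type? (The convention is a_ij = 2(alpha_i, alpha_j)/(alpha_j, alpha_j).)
The matrix has rank 7 with 2's on the diagonal. Reading the off-diagonal entries as Dynkin edges (a single edge where a_ij = a_ji = -1; a double or triple edge where a_ij * a_ji = 2 or 3), the diagram is a chain of 5 nodes with a fork of two nodes at one end (D_7). One simple-root ordering that puts it in standard form is (alpha_6, alpha_1, alpha_7, alpha_2, alpha_5, alpha_4, alpha_3). So the algebra is type D_7, i.e. so(14).

D7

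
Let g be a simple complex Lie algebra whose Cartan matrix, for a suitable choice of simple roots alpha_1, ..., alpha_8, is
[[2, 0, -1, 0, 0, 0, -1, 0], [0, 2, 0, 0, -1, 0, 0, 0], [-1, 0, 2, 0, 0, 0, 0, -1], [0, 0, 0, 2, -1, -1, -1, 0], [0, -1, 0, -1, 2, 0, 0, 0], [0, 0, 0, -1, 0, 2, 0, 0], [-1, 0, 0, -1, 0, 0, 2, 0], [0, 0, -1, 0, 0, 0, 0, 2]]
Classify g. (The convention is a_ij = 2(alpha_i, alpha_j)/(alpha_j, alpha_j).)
The matrix has rank 8 with 2's on the diagonal. Reading the off-diagonal entries as Dynkin edges (a single edge where a_ij = a_ji = -1; a double or triple edge where a_ij * a_ji = 2 or 3), the diagram is a chain of 7 nodes with one extra node attached to the third node from one end (E_8). One simple-root ordering that puts it in standard form is (alpha_2, alpha_6, alpha_5, alpha_4, alpha_7, alpha_1, alpha_3, alpha_8). So the algebra is type E_8.

E8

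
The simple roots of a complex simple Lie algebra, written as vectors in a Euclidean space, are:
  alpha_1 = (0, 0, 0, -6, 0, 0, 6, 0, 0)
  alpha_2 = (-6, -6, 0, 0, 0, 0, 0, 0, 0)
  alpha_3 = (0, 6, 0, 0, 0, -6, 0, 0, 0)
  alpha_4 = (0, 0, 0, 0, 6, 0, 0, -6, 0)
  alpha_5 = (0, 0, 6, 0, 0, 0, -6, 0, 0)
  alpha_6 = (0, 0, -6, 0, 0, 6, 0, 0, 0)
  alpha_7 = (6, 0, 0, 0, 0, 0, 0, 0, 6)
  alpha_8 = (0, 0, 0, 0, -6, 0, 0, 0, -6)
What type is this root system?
Compute the Cartan integers a_ij = 2(alpha_i, alpha_j)/(alpha_j, alpha_j); the resulting 8x8 Cartan matrix is
[[2, 0, 0, 0, -1, 0, 0, 0], [0, 2, -1, 0, 0, 0, -1, 0], [0, -1, 2, 0, 0, -1, 0, 0], [0, 0, 0, 2, 0, 0, 0, -1], [-1, 0, 0, 0, 2, -1, 0, 0], [0, 0, -1, 0, -1, 2, 0, 0], [0, -1, 0, 0, 0, 0, 2, -1], [0, 0, 0, -1, 0, 0, -1, 2]].
All simple roots have the same length, so the diagram is simply laced. The associated Dynkin diagram is a chain of 8 nodes with single edges (A_8), so the type is A_8 (the algebra sl(9)).

type A_8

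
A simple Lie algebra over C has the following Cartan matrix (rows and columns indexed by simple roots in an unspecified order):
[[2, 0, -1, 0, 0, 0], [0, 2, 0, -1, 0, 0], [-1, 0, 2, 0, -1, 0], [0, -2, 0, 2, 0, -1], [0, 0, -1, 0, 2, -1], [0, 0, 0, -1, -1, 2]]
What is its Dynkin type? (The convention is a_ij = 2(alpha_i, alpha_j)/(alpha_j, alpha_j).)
B_6 (so(13))

The matrix has rank 6 with 2's on the diagonal. Reading the off-diagonal entries as Dynkin edges (a single edge where a_ij = a_ji = -1; a double or triple edge where a_ij * a_ji = 2 or 3), the diagram is a chain of 6 nodes with a double edge at one end; the terminal node there is the unique short simple root (B_6). One simple-root ordering that puts it in standard form is (alpha_1, alpha_3, alpha_5, alpha_6, alpha_4, alpha_2). So the algebra is type B_6, i.e. so(13).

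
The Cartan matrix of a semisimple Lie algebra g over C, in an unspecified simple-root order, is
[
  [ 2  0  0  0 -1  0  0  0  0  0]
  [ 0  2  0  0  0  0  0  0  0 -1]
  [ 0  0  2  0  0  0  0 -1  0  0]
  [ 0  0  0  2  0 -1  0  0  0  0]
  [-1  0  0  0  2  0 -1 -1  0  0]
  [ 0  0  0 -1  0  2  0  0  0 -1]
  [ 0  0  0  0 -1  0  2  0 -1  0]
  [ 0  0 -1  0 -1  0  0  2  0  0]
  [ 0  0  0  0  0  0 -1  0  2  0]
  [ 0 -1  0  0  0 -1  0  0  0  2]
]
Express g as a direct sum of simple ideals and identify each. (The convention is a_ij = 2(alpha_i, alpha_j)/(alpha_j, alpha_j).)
The diagram associated to this matrix has two connected components: the simple roots {alpha_2, alpha_4, alpha_6, alpha_10} form a chain of 4 nodes with single edges (A_4), and {alpha_1, alpha_3, alpha_5, alpha_7, alpha_8, alpha_9} form a chain of 5 nodes with one extra node attached to the third node from one end (E_6). A semisimple Lie algebra decomposes uniquely as the direct sum of simple ideals, one per connected component of its Dynkin diagram, so g ≅ A_4 ⊕ E_6 (dimension 24 + 78 = 102).

A4 ⊕ E6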